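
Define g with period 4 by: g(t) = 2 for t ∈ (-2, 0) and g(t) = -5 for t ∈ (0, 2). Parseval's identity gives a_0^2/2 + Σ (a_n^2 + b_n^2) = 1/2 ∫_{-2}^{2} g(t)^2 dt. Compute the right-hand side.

29

1/2 ∫_{-2}^{2} g(t)^2 dt = 1/2 · (58) = 29.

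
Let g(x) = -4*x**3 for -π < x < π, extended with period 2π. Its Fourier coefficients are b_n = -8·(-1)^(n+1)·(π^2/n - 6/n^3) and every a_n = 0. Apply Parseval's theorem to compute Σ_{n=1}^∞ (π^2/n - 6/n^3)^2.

Parseval: Σ b_n^2 = (1/π) ∫_{-π}^{π} g(x)^2 dx = 32*pi**6/7.
b_n^2 = 64·(π^2/n - 6/n^3)^2, so the sum equals (32*pi**6/7)/64 = pi**6/14.

pi**6/14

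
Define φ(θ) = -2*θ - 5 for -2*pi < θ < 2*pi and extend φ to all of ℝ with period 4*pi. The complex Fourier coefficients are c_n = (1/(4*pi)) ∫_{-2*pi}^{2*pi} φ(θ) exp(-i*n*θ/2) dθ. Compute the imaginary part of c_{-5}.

-4/5

Since φ is real-valued, Im(c_{-5}) = -(1/(4*pi)) ∫_{-2*pi}^{2*pi} φ(θ) sin(-5*θ/2) dθ = b_{5}/2.
Integrating by parts (boundary term plus one more integral), an antiderivative of (-2*θ - 5) sin(-5*θ/2) is -4*θ*cos(5*θ/2)/5 + 8*sin(5*θ/2)/25 - 2*cos(5*θ/2); evaluating from -2*pi to 2*pi: ∫_{-2*pi}^{2*pi} (-2*θ - 5) sin(-5*θ/2) dθ = (2 + 8*pi/5) - (2 - 8*pi/5) = 16*pi/5.
Hence Im(c_{-5}) = (-1/(4*pi))·(16*pi/5) = -4/5.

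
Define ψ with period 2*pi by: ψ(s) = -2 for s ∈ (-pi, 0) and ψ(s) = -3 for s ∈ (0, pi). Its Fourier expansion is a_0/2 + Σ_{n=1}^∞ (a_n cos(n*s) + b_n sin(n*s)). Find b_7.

-2/(7*pi)

b_7 = 1/pi ∫_{-pi}^{pi} ψ(s) sin(7*s) ds.
Split the integral at the breakpoints.
Directly, an antiderivative of (-2) sin(7*s) is 2*cos(7*s)/7; evaluating from -pi to 0: ∫_{-pi}^{0} (-2) sin(7*s) ds = (2/7) - (-2/7) = 4/7.
Directly, an antiderivative of (-3) sin(7*s) is 3*cos(7*s)/7; evaluating from 0 to pi: ∫_{0}^{pi} (-3) sin(7*s) ds = (-3/7) - (3/7) = -6/7.
Summing the pieces and multiplying by (1/pi) gives b_7 = -2/(7*pi).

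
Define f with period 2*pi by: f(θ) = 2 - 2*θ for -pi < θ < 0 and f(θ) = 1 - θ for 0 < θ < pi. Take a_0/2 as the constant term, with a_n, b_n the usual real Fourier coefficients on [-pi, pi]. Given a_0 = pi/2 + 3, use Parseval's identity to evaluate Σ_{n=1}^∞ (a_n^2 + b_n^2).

1/2 + 3*pi/2 + 37*pi**2/24

Parseval: a_0^2/2 + Σ_{n≥1} (a_n^2+b_n^2) = 1/pi ∫_{-pi}^{pi} f(θ)^2 dθ = 5 + 3*pi + 5*pi**2/3.
Subtract a_0^2/2 = (pi + 6)**2/8: Σ (a_n^2+b_n^2) = 1/2 + 3*pi/2 + 37*pi**2/24.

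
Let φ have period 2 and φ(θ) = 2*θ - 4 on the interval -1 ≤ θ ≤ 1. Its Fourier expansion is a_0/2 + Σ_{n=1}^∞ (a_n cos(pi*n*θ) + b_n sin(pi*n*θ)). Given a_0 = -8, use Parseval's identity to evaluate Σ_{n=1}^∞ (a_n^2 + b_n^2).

Parseval: a_0^2/2 + Σ_{n≥1} (a_n^2+b_n^2) = ∫_{-1}^{1} φ(θ)^2 dθ = 104/3.
Subtract a_0^2/2 = 32: Σ (a_n^2+b_n^2) = 8/3.

8/3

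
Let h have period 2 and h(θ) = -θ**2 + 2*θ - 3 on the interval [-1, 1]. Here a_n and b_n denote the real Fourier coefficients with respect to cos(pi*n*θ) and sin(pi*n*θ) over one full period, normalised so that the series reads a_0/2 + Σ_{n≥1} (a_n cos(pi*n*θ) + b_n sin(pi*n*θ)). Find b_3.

b_3 = ∫_{-1}^{1} h(θ) sin(3*pi*θ) dθ.
Integrating by parts twice (tabular method), an antiderivative of (-θ**2 + 2*θ - 3) sin(3*pi*θ) is θ**2*cos(3*pi*θ)/(3*pi) - 2*θ*sin(3*pi*θ)/(9*pi**2) - 2*θ*cos(3*pi*θ)/(3*pi) + 2*sin(3*pi*θ)/(9*pi**2) - 2*cos(3*pi*θ)/(27*pi**3) + cos(3*pi*θ)/pi; evaluating from -1 to 1: ∫_{-1}^{1} (-θ**2 + 2*θ - 3) sin(3*pi*θ) dθ = (2*(1 - 9*pi**2)/(27*pi**3)) - (-2/pi + 2/(27*pi**3)) = 4/(3*pi).
Hence b_3 = 4/(3*pi).

4/(3*pi)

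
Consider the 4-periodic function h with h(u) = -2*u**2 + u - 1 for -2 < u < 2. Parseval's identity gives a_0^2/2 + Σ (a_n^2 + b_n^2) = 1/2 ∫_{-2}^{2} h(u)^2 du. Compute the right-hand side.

614/15

1/2 ∫_{-2}^{2} h(u)^2 du = 1/2 · (1228/15) = 614/15.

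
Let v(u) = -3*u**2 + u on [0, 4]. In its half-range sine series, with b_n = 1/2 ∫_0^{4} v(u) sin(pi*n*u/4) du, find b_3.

8*(16 - 33*pi**2)/(9*pi**3)

b_3 = 1/2 ∫_0^{4} (-3*u**2 + u) sin(3*pi*u/4) du.
Integrating by parts twice (tabular method), an antiderivative of (-3*u**2 + u) sin(3*pi*u/4) is 4*u**2*cos(3*pi*u/4)/pi - 32*u*sin(3*pi*u/4)/(3*pi**2) - 4*u*cos(3*pi*u/4)/(3*pi) + 16*sin(3*pi*u/4)/(9*pi**2) - 128*cos(3*pi*u/4)/(9*pi**3); evaluating from 0 to 4: ∫_{0}^{4} (-3*u**2 + u) sin(3*pi*u/4) du = (16*(8 - 33*pi**2)/(9*pi**3)) - (-128/(9*pi**3)) = 16*(16 - 33*pi**2)/(9*pi**3).
Hence b_3 = (1/2)·(16*(16 - 33*pi**2)/(9*pi**3)) = 8*(16 - 33*pi**2)/(9*pi**3).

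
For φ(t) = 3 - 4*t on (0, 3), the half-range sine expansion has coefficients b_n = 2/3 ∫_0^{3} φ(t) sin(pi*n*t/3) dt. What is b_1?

-12/pi

b_1 = 2/3 ∫_0^{3} (3 - 4*t) sin(pi*t/3) dt.
Integrating by parts (boundary term plus one more integral), an antiderivative of (3 - 4*t) sin(pi*t/3) is 12*t*cos(pi*t/3)/pi - 36*sin(pi*t/3)/pi**2 - 9*cos(pi*t/3)/pi; evaluating from 0 to 3: ∫_{0}^{3} (3 - 4*t) sin(pi*t/3) dt = (-27/pi) - (-9/pi) = -18/pi.
Hence b_1 = (2/3)·(-18/pi) = -12/pi.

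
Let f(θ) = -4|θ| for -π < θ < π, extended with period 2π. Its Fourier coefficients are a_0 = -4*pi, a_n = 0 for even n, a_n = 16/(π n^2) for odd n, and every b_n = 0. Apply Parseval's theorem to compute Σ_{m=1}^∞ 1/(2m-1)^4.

pi**4/96

Parseval: a_0^2/2 + Σ a_n^2 = (1/π) ∫_{-π}^{π} f(θ)^2 dθ = 32*pi**2/3.
Subtract a_0^2/2 = 8*pi**2: Σ a_n^2 = 8*pi**2/3.
Only odd n contribute, with a_n^2 = 256/(π^2 n^4), so Σ_{m≥1} 1/(2m-1)^4 = π^2·(8*pi**2/3)/256 = pi**4/96.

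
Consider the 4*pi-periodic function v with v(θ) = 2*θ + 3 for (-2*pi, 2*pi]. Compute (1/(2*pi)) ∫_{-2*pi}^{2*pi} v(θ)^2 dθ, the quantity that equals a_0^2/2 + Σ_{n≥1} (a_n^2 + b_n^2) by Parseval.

18 + 32*pi**2/3

(1/(2*pi)) ∫_{-2*pi}^{2*pi} v(θ)^2 dθ = (1/(2*pi)) · (36*pi + 64*pi**3/3) = 18 + 32*pi**2/3.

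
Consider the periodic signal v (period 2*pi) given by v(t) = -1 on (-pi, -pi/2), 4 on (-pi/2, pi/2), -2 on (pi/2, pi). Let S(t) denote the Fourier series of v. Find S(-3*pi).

-3/2

t = -3*pi differs from t = -pi by -1 full period(s), and the series is 2*pi-periodic.
At t = -pi the one-sided limits are v(-pi^-) = -2 and v(-pi^+) = -1.
By Dirichlet's theorem the series converges to their average, [(-2) + (-1)]/2 = -3/2.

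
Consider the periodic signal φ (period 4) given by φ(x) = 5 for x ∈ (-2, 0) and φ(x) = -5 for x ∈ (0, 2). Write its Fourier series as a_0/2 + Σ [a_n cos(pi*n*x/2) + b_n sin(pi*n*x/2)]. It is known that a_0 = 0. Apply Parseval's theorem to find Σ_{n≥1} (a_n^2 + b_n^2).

50

Parseval: a_0^2/2 + Σ_{n≥1} (a_n^2+b_n^2) = 1/2 ∫_{-2}^{2} φ(x)^2 dx = 50.
Subtract a_0^2/2 = 0: Σ (a_n^2+b_n^2) = 50.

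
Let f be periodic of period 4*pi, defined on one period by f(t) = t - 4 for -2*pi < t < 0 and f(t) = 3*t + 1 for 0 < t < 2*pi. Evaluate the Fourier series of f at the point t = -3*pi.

t = -3*pi differs from t = pi by -1 full period(s), and the series is 4*pi-periodic.
f is continuous at t = pi with value 1 + 3*pi, so the series converges to 1 + 3*pi there.

1 + 3*pi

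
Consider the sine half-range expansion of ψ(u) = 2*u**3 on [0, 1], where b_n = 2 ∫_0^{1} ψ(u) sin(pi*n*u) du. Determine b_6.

b_6 = 2 ∫_0^{1} (2*u**3) sin(6*pi*u) du.
Integrating by parts three times (tabular method), an antiderivative of (2*u**3) sin(6*pi*u) is -u**3*cos(6*pi*u)/(3*pi) + u**2*sin(6*pi*u)/(6*pi**2) + u*cos(6*pi*u)/(18*pi**3) - sin(6*pi*u)/(108*pi**4); evaluating from 0 to 1: ∫_{0}^{1} (2*u**3) sin(6*pi*u) du = ((1 - 6*pi**2)/(18*pi**3)) - (0) = (1 - 6*pi**2)/(18*pi**3).
Hence b_6 = 2·((1 - 6*pi**2)/(18*pi**3)) = (1 - 6*pi**2)/(9*pi**3).

(1 - 6*pi**2)/(9*pi**3)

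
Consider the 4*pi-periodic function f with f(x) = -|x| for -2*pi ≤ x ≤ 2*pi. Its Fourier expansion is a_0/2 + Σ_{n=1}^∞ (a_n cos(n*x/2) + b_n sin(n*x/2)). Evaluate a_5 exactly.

8/(25*pi)

a_5 = (1/(2*pi)) ∫_{-2*pi}^{2*pi} f(x) cos(5*x/2) dx.
f is even and cos(5*x/2) is even, so the integrand is even and a_5 = 1/pi ∫_0^{2*pi} f(x) cos(5*x/2) dx.
Integrating by parts (boundary term plus one more integral), an antiderivative of (-x) cos(5*x/2) is -2*x*sin(5*x/2)/5 - 4*cos(5*x/2)/25; evaluating from 0 to 2*pi: ∫_{0}^{2*pi} (-x) cos(5*x/2) dx = (4/25) - (-4/25) = 8/25.
Hence a_5 = (1/pi)·(8/25) = 8/(25*pi).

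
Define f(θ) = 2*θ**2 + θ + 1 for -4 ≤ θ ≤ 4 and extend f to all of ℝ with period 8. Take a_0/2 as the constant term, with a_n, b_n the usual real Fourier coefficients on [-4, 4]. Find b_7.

b_7 = 1/4 ∫_{-4}^{4} f(θ) sin(7*pi*θ/4) dθ.
Integrating by parts twice (tabular method), an antiderivative of (2*θ**2 + θ + 1) sin(7*pi*θ/4) is -8*θ**2*cos(7*pi*θ/4)/(7*pi) + 64*θ*sin(7*pi*θ/4)/(49*pi**2) - 4*θ*cos(7*pi*θ/4)/(7*pi) + 16*sin(7*pi*θ/4)/(49*pi**2) - 4*cos(7*pi*θ/4)/(7*pi) + 256*cos(7*pi*θ/4)/(343*pi**3); evaluating from -4 to 4: ∫_{-4}^{4} (2*θ**2 + θ + 1) sin(7*pi*θ/4) dθ = (4*(-64 + 1813*pi**2)/(343*pi**3)) - (4*(-64 + 1421*pi**2)/(343*pi**3)) = 32/(7*pi).
Hence b_7 = (1/4)·(32/(7*pi)) = 8/(7*pi).

8/(7*pi)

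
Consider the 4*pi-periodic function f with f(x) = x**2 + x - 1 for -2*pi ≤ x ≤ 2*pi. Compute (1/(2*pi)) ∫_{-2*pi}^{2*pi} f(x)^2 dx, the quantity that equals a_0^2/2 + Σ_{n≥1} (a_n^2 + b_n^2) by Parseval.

(1/(2*pi)) ∫_{-2*pi}^{2*pi} f(x)^2 dx = (1/(2*pi)) · (4*pi*(-20*pi**2 + 15 + 48*pi**4)/15) = -8*pi**2/3 + 2 + 32*pi**4/5.

-8*pi**2/3 + 2 + 32*pi**4/5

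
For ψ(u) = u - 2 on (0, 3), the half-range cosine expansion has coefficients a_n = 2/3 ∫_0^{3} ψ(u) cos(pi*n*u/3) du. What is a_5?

a_5 = 2/3 ∫_0^{3} (u - 2) cos(5*pi*u/3) du.
Integrating by parts (boundary term plus one more integral), an antiderivative of (u - 2) cos(5*pi*u/3) is 3*u*sin(5*pi*u/3)/(5*pi) - 6*sin(5*pi*u/3)/(5*pi) + 9*cos(5*pi*u/3)/(25*pi**2); evaluating from 0 to 3: ∫_{0}^{3} (u - 2) cos(5*pi*u/3) du = (-9/(25*pi**2)) - (9/(25*pi**2)) = -18/(25*pi**2).
Hence a_5 = (2/3)·(-18/(25*pi**2)) = -12/(25*pi**2).

-12/(25*pi**2)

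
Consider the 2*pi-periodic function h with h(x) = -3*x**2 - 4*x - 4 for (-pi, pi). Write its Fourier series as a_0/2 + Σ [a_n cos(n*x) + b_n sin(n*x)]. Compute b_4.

b_4 = 1/pi ∫_{-pi}^{pi} h(x) sin(4*x) dx.
Integrating by parts twice (tabular method), an antiderivative of (-3*x**2 - 4*x - 4) sin(4*x) is 3*x**2*cos(4*x)/4 - 3*x*sin(4*x)/8 + x*cos(4*x) - sin(4*x)/4 + 29*cos(4*x)/32; evaluating from -pi to pi: ∫_{-pi}^{pi} (-3*x**2 - 4*x - 4) sin(4*x) dx = (29/32 + pi + 3*pi**2/4) - (-pi + 29/32 + 3*pi**2/4) = 2*pi.
Hence b_4 = (1/pi)·(2*pi) = 2.

2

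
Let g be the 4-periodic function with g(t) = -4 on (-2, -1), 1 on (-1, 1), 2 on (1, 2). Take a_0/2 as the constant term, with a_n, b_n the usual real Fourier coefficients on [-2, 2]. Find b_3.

2/pi

b_3 = 1/2 ∫_{-2}^{2} g(t) sin(3*pi*t/2) dt.
Split the integral at the breakpoints.
Directly, an antiderivative of (-4) sin(3*pi*t/2) is 8*cos(3*pi*t/2)/(3*pi); evaluating from -2 to -1: ∫_{-2}^{-1} (-4) sin(3*pi*t/2) dt = (0) - (-8/(3*pi)) = 8/(3*pi).
Directly, an antiderivative of (1) sin(3*pi*t/2) is -2*cos(3*pi*t/2)/(3*pi); evaluating from -1 to 1: ∫_{-1}^{1} (1) sin(3*pi*t/2) dt = (0) - (0) = 0.
Directly, an antiderivative of (2) sin(3*pi*t/2) is -4*cos(3*pi*t/2)/(3*pi); evaluating from 1 to 2: ∫_{1}^{2} (2) sin(3*pi*t/2) dt = (4/(3*pi)) - (0) = 4/(3*pi).
Summing the pieces and multiplying by (1/2) gives b_3 = 2/pi.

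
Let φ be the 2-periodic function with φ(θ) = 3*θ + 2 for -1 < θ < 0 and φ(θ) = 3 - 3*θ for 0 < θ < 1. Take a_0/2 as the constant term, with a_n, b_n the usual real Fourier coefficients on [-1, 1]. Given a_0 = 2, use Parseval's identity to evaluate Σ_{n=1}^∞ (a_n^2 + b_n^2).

2

Parseval: a_0^2/2 + Σ_{n≥1} (a_n^2+b_n^2) = ∫_{-1}^{1} φ(θ)^2 dθ = 4.
Subtract a_0^2/2 = 2: Σ (a_n^2+b_n^2) = 2.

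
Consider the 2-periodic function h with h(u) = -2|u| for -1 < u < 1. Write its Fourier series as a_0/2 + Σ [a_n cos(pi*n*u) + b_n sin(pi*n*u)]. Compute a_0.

a_0 = ∫_{-1}^{1} h(u) du = -2.

-2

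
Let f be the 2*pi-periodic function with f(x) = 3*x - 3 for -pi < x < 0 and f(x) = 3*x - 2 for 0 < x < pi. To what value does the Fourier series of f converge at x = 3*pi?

x = 3*pi differs from x = pi by 1 full period(s), and the series is 2*pi-periodic.
At x = pi the one-sided limits are f(pi^-) = -2 + 3*pi and f(pi^+) = -3*pi - 3.
By Dirichlet's theorem the series converges to their average, [(-2 + 3*pi) + (-3*pi - 3)]/2 = -5/2.

-5/2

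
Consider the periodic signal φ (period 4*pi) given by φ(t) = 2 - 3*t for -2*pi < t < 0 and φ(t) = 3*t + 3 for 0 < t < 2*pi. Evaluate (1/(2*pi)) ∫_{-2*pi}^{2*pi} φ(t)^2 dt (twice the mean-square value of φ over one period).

13 + 30*pi + 24*pi**2

(1/(2*pi)) ∫_{-2*pi}^{2*pi} φ(t)^2 dt = (1/(2*pi)) · (2*pi*(13 + 30*pi + 24*pi**2)) = 13 + 30*pi + 24*pi**2.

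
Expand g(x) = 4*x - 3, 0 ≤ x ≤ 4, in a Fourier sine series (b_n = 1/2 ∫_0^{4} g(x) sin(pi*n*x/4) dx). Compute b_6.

-16/(3*pi)

b_6 = 1/2 ∫_0^{4} (4*x - 3) sin(3*pi*x/2) dx.
Integrating by parts (boundary term plus one more integral), an antiderivative of (4*x - 3) sin(3*pi*x/2) is -8*x*cos(3*pi*x/2)/(3*pi) + 16*sin(3*pi*x/2)/(9*pi**2) + 2*cos(3*pi*x/2)/pi; evaluating from 0 to 4: ∫_{0}^{4} (4*x - 3) sin(3*pi*x/2) dx = (-26/(3*pi)) - (2/pi) = -32/(3*pi).
Hence b_6 = (1/2)·(-32/(3*pi)) = -16/(3*pi).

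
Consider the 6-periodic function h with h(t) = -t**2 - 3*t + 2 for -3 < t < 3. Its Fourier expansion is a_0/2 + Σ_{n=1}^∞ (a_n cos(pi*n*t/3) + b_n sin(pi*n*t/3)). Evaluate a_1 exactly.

a_1 = 1/3 ∫_{-3}^{3} h(t) cos(pi*t/3) dt.
Integrating by parts twice (tabular method), an antiderivative of (-t**2 - 3*t + 2) cos(pi*t/3) is -3*t**2*sin(pi*t/3)/pi - 9*t*sin(pi*t/3)/pi - 18*t*cos(pi*t/3)/pi**2 + 54*sin(pi*t/3)/pi**3 + 6*sin(pi*t/3)/pi - 27*cos(pi*t/3)/pi**2; evaluating from -3 to 3: ∫_{-3}^{3} (-t**2 - 3*t + 2) cos(pi*t/3) dt = (81/pi**2) - (-27/pi**2) = 108/pi**2.
Hence a_1 = (1/3)·(108/pi**2) = 36/pi**2.

36/pi**2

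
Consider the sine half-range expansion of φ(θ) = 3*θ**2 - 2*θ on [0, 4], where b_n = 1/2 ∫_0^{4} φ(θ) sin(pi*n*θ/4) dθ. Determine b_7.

16*(-24 + 245*pi**2)/(343*pi**3)

b_7 = 1/2 ∫_0^{4} (3*θ**2 - 2*θ) sin(7*pi*θ/4) dθ.
Integrating by parts twice (tabular method), an antiderivative of (3*θ**2 - 2*θ) sin(7*pi*θ/4) is -12*θ**2*cos(7*pi*θ/4)/(7*pi) + 96*θ*sin(7*pi*θ/4)/(49*pi**2) + 8*θ*cos(7*pi*θ/4)/(7*pi) - 32*sin(7*pi*θ/4)/(49*pi**2) + 384*cos(7*pi*θ/4)/(343*pi**3); evaluating from 0 to 4: ∫_{0}^{4} (3*θ**2 - 2*θ) sin(7*pi*θ/4) dθ = (32*(-12 + 245*pi**2)/(343*pi**3)) - (384/(343*pi**3)) = 32*(-24 + 245*pi**2)/(343*pi**3).
Hence b_7 = (1/2)·(32*(-24 + 245*pi**2)/(343*pi**3)) = 16*(-24 + 245*pi**2)/(343*pi**3).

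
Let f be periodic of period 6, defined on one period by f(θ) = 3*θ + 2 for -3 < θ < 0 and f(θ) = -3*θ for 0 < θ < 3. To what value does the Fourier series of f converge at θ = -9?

θ = -9 differs from θ = -3 by -1 full period(s), and the series is 6-periodic.
At θ = -3 the one-sided limits are f(-3^-) = -9 and f(-3^+) = -7.
By Dirichlet's theorem the series converges to their average, [(-9) + (-7)]/2 = -8.

-8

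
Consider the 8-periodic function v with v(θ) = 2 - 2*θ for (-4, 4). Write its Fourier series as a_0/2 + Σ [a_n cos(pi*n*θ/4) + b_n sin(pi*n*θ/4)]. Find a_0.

a_0 = 1/4 ∫_{-4}^{4} v(θ) dθ = 1/4 · (16) = 4.

4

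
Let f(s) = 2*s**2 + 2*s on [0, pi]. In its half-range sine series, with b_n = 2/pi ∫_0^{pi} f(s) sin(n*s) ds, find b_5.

4*(-4 + 25*pi + 25*pi**2)/(125*pi)

b_5 = 2/pi ∫_0^{pi} (2*s**2 + 2*s) sin(5*s) ds.
Integrating by parts twice (tabular method), an antiderivative of (2*s**2 + 2*s) sin(5*s) is -2*s**2*cos(5*s)/5 + 4*s*sin(5*s)/25 - 2*s*cos(5*s)/5 + 2*sin(5*s)/25 + 4*cos(5*s)/125; evaluating from 0 to pi: ∫_{0}^{pi} (2*s**2 + 2*s) sin(5*s) ds = (-4/125 + 2*pi/5 + 2*pi**2/5) - (4/125) = -8/125 + 2*pi/5 + 2*pi**2/5.
Hence b_5 = (2/pi)·(-8/125 + 2*pi/5 + 2*pi**2/5) = 4*(-4 + 25*pi + 25*pi**2)/(125*pi).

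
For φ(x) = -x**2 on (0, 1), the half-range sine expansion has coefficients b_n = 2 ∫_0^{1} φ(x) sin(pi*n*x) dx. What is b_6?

1/(3*pi)

b_6 = 2 ∫_0^{1} (-x**2) sin(6*pi*x) dx.
Integrating by parts twice (tabular method), an antiderivative of (-x**2) sin(6*pi*x) is x**2*cos(6*pi*x)/(6*pi) - x*sin(6*pi*x)/(18*pi**2) - cos(6*pi*x)/(108*pi**3); evaluating from 0 to 1: ∫_{0}^{1} (-x**2) sin(6*pi*x) dx = ((-1 + 18*pi**2)/(108*pi**3)) - (-1/(108*pi**3)) = 1/(6*pi).
Hence b_6 = 2·(1/(6*pi)) = 1/(3*pi).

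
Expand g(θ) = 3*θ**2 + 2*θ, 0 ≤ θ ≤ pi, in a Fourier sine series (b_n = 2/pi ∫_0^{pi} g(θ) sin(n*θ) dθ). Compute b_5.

b_5 = 2/pi ∫_0^{pi} (3*θ**2 + 2*θ) sin(5*θ) dθ.
Integrating by parts twice (tabular method), an antiderivative of (3*θ**2 + 2*θ) sin(5*θ) is -3*θ**2*cos(5*θ)/5 + 6*θ*sin(5*θ)/25 - 2*θ*cos(5*θ)/5 + 2*sin(5*θ)/25 + 6*cos(5*θ)/125; evaluating from 0 to pi: ∫_{0}^{pi} (3*θ**2 + 2*θ) sin(5*θ) dθ = (-6/125 + 2*pi/5 + 3*pi**2/5) - (6/125) = -12/125 + 2*pi/5 + 3*pi**2/5.
Hence b_5 = (2/pi)·(-12/125 + 2*pi/5 + 3*pi**2/5) = 2*(-12 + 50*pi + 75*pi**2)/(125*pi).

2*(-12 + 50*pi + 75*pi**2)/(125*pi)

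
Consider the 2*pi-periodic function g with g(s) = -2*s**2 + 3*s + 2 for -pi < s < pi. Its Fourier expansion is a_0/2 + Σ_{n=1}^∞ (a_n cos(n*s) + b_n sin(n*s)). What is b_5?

b_5 = 1/pi ∫_{-pi}^{pi} g(s) sin(5*s) ds.
Integrating by parts twice (tabular method), an antiderivative of (-2*s**2 + 3*s + 2) sin(5*s) is 2*s**2*cos(5*s)/5 - 4*s*sin(5*s)/25 - 3*s*cos(5*s)/5 + 3*sin(5*s)/25 - 54*cos(5*s)/125; evaluating from -pi to pi: ∫_{-pi}^{pi} (-2*s**2 + 3*s + 2) sin(5*s) ds = (-2*pi**2/5 + 54/125 + 3*pi/5) - (-2*pi**2/5 - 3*pi/5 + 54/125) = 6*pi/5.
Hence b_5 = (1/pi)·(6*pi/5) = 6/5.

6/5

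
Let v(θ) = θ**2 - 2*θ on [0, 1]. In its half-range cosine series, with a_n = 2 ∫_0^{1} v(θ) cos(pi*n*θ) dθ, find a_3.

a_3 = 2 ∫_0^{1} (θ**2 - 2*θ) cos(3*pi*θ) dθ.
Integrating by parts twice (tabular method), an antiderivative of (θ**2 - 2*θ) cos(3*pi*θ) is θ**2*sin(3*pi*θ)/(3*pi) - 2*θ*sin(3*pi*θ)/(3*pi) + 2*θ*cos(3*pi*θ)/(9*pi**2) - 2*sin(3*pi*θ)/(27*pi**3) - 2*cos(3*pi*θ)/(9*pi**2); evaluating from 0 to 1: ∫_{0}^{1} (θ**2 - 2*θ) cos(3*pi*θ) dθ = (0) - (-2/(9*pi**2)) = 2/(9*pi**2).
Hence a_3 = 2·(2/(9*pi**2)) = 4/(9*pi**2).

4/(9*pi**2)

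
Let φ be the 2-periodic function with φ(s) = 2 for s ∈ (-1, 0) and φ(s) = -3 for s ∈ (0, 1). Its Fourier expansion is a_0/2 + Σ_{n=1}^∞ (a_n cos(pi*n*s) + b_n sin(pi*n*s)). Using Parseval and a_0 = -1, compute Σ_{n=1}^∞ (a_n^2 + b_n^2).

Parseval: a_0^2/2 + Σ_{n≥1} (a_n^2+b_n^2) = ∫_{-1}^{1} φ(s)^2 ds = 13.
Subtract a_0^2/2 = 1/2: Σ (a_n^2+b_n^2) = 25/2.

25/2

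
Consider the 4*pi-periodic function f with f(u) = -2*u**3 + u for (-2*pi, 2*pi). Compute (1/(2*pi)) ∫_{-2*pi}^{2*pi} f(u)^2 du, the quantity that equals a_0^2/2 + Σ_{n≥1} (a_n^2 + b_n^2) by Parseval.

8*pi**2*(-336*pi**2 + 35 + 960*pi**4)/105

(1/(2*pi)) ∫_{-2*pi}^{2*pi} f(u)^2 du = (1/(2*pi)) · (16*pi**3*(-336*pi**2 + 35 + 960*pi**4)/105) = 8*pi**2*(-336*pi**2 + 35 + 960*pi**4)/105.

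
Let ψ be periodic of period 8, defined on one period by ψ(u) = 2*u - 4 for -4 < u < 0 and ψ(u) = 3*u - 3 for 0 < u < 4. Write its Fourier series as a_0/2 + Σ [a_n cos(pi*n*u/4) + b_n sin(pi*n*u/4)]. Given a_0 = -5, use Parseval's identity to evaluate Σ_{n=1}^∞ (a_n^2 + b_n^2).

Parseval: a_0^2/2 + Σ_{n≥1} (a_n^2+b_n^2) = 1/4 ∫_{-4}^{4} ψ(u)^2 du = 271/3.
Subtract a_0^2/2 = 25/2: Σ (a_n^2+b_n^2) = 467/6.

467/6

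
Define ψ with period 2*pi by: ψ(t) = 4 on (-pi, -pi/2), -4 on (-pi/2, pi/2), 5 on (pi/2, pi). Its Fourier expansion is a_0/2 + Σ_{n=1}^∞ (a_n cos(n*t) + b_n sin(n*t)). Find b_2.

-1/pi

b_2 = 1/pi ∫_{-pi}^{pi} ψ(t) sin(2*t) dt.
Split the integral at the breakpoints.
Directly, an antiderivative of (4) sin(2*t) is -2*cos(2*t); evaluating from -pi to -pi/2: ∫_{-pi}^{-pi/2} (4) sin(2*t) dt = (2) - (-2) = 4.
Directly, an antiderivative of (-4) sin(2*t) is 2*cos(2*t); evaluating from -pi/2 to pi/2: ∫_{-pi/2}^{pi/2} (-4) sin(2*t) dt = (-2) - (-2) = 0.
Directly, an antiderivative of (5) sin(2*t) is -5*cos(2*t)/2; evaluating from pi/2 to pi: ∫_{pi/2}^{pi} (5) sin(2*t) dt = (-5/2) - (5/2) = -5.
Summing the pieces and multiplying by (1/pi) gives b_2 = -1/pi.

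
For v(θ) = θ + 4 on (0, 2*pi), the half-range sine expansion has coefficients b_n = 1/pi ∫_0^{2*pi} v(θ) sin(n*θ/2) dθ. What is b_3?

b_3 = 1/pi ∫_0^{2*pi} (θ + 4) sin(3*θ/2) dθ.
Integrating by parts (boundary term plus one more integral), an antiderivative of (θ + 4) sin(3*θ/2) is -2*θ*cos(3*θ/2)/3 + 4*sin(3*θ/2)/9 - 8*cos(3*θ/2)/3; evaluating from 0 to 2*pi: ∫_{0}^{2*pi} (θ + 4) sin(3*θ/2) dθ = (8/3 + 4*pi/3) - (-8/3) = 4*pi/3 + 16/3.
Hence b_3 = (1/pi)·(4*pi/3 + 16/3) = 4*(pi + 4)/(3*pi).

4*(pi + 4)/(3*pi)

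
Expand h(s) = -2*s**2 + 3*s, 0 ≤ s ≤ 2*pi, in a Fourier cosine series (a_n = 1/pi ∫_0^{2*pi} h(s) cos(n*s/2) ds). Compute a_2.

-8

a_2 = 1/pi ∫_0^{2*pi} (-2*s**2 + 3*s) cos(s) ds.
Integrating by parts twice (tabular method), an antiderivative of (-2*s**2 + 3*s) cos(s) is -2*s**2*sin(s) + 3*s*sin(s) - 4*s*cos(s) + 4*sin(s) + 3*cos(s); evaluating from 0 to 2*pi: ∫_{0}^{2*pi} (-2*s**2 + 3*s) cos(s) ds = (3 - 8*pi) - (3) = -8*pi.
Hence a_2 = (1/pi)·(-8*pi) = -8.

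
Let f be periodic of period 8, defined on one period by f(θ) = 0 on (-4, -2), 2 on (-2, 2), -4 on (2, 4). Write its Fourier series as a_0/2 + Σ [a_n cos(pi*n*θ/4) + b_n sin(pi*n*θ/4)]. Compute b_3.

b_3 = 1/4 ∫_{-4}^{4} f(θ) sin(3*pi*θ/4) dθ.
Split the integral at the breakpoints.
∫_{-4}^{-2} (0) sin(3*pi*θ/4) dθ = 0.
Directly, an antiderivative of (2) sin(3*pi*θ/4) is -8*cos(3*pi*θ/4)/(3*pi); evaluating from -2 to 2: ∫_{-2}^{2} (2) sin(3*pi*θ/4) dθ = (0) - (0) = 0.
Directly, an antiderivative of (-4) sin(3*pi*θ/4) is 16*cos(3*pi*θ/4)/(3*pi); evaluating from 2 to 4: ∫_{2}^{4} (-4) sin(3*pi*θ/4) dθ = (-16/(3*pi)) - (0) = -16/(3*pi).
Summing the pieces and multiplying by (1/4) gives b_3 = -4/(3*pi).

-4/(3*pi)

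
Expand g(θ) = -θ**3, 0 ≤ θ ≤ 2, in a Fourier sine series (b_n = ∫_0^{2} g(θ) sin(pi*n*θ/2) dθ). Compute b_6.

4*(-1 + 6*pi**2)/(9*pi**3)

b_6 = ∫_0^{2} (-θ**3) sin(3*pi*θ) dθ.
Integrating by parts three times (tabular method), an antiderivative of (-θ**3) sin(3*pi*θ) is θ**3*cos(3*pi*θ)/(3*pi) - θ**2*sin(3*pi*θ)/(3*pi**2) - 2*θ*cos(3*pi*θ)/(9*pi**3) + 2*sin(3*pi*θ)/(27*pi**4); evaluating from 0 to 2: ∫_{0}^{2} (-θ**3) sin(3*pi*θ) dθ = (4*(-1 + 6*pi**2)/(9*pi**3)) - (0) = 4*(-1 + 6*pi**2)/(9*pi**3).
Hence b_6 = 4*(-1 + 6*pi**2)/(9*pi**3).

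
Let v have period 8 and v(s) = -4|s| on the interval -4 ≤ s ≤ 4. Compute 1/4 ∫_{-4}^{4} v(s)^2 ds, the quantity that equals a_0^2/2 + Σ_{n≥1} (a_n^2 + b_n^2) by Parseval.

512/3

1/4 ∫_{-4}^{4} v(s)^2 ds = 1/4 · (2048/3) = 512/3.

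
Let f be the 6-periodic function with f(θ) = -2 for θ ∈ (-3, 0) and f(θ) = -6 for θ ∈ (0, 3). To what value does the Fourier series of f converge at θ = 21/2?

θ = 21/2 differs from θ = -3/2 by 2 full period(s), and the series is 6-periodic.
f is continuous at θ = -3/2 with value -2, so the series converges to -2 there.

-2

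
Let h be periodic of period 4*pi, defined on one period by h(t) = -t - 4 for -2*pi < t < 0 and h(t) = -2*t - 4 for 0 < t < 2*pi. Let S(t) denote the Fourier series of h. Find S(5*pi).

t = 5*pi differs from t = pi by 1 full period(s), and the series is 4*pi-periodic.
h is continuous at t = pi with value -2*pi - 4, so the series converges to -2*pi - 4 there.

-2*pi - 4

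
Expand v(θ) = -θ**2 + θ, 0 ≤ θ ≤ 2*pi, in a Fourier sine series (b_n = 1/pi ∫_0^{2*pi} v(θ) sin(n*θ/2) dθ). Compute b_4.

b_4 = 1/pi ∫_0^{2*pi} (-θ**2 + θ) sin(2*θ) dθ.
Integrating by parts twice (tabular method), an antiderivative of (-θ**2 + θ) sin(2*θ) is θ**2*cos(2*θ)/2 - θ*sin(2*θ)/2 - θ*cos(2*θ)/2 + sin(2*θ)/4 - cos(2*θ)/4; evaluating from 0 to 2*pi: ∫_{0}^{2*pi} (-θ**2 + θ) sin(2*θ) dθ = (-pi - 1/4 + 2*pi**2) - (-1/4) = pi*(-1 + 2*pi).
Hence b_4 = (1/pi)·(pi*(-1 + 2*pi)) = -1 + 2*pi.

-1 + 2*pi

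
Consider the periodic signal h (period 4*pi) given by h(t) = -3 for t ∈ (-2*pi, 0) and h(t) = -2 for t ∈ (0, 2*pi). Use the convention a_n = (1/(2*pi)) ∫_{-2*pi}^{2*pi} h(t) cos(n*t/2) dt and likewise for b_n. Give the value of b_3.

b_3 = (1/(2*pi)) ∫_{-2*pi}^{2*pi} h(t) sin(3*t/2) dt.
Split the integral at the breakpoints.
Directly, an antiderivative of (-3) sin(3*t/2) is 2*cos(3*t/2); evaluating from -2*pi to 0: ∫_{-2*pi}^{0} (-3) sin(3*t/2) dt = (2) - (-2) = 4.
Directly, an antiderivative of (-2) sin(3*t/2) is 4*cos(3*t/2)/3; evaluating from 0 to 2*pi: ∫_{0}^{2*pi} (-2) sin(3*t/2) dt = (-4/3) - (4/3) = -8/3.
Summing the pieces and multiplying by (1/(2*pi)) gives b_3 = 2/(3*pi).

2/(3*pi)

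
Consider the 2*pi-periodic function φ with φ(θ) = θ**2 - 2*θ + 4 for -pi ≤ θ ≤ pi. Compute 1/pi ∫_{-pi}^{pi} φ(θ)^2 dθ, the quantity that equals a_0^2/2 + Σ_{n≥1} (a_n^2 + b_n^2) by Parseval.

1/pi ∫_{-pi}^{pi} φ(θ)^2 dθ = 1/pi · (2*pi*(80 + pi**4 + 20*pi**2)/5) = 32 + 2*pi**4/5 + 8*pi**2.

32 + 2*pi**4/5 + 8*pi**2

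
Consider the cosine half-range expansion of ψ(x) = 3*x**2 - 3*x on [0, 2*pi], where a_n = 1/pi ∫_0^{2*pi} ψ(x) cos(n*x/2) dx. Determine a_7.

a_7 = 1/pi ∫_0^{2*pi} (3*x**2 - 3*x) cos(7*x/2) dx.
Integrating by parts twice (tabular method), an antiderivative of (3*x**2 - 3*x) cos(7*x/2) is 6*x**2*sin(7*x/2)/7 - 6*x*sin(7*x/2)/7 + 24*x*cos(7*x/2)/49 - 48*sin(7*x/2)/343 - 12*cos(7*x/2)/49; evaluating from 0 to 2*pi: ∫_{0}^{2*pi} (3*x**2 - 3*x) cos(7*x/2) dx = (12/49 - 48*pi/49) - (-12/49) = 24/49 - 48*pi/49.
Hence a_7 = (1/pi)·(24/49 - 48*pi/49) = 24*(1 - 2*pi)/(49*pi).

24*(1 - 2*pi)/(49*pi)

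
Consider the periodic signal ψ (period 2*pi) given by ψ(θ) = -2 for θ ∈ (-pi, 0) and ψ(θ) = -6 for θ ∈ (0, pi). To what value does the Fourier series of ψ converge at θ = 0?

At θ = 0 the one-sided limits are ψ(0^-) = -2 and ψ(0^+) = -6.
By Dirichlet's theorem the series converges to their average, [(-2) + (-6)]/2 = -4.

-4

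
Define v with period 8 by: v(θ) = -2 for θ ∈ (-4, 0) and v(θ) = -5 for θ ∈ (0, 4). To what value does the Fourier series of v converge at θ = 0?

At θ = 0 the one-sided limits are v(0^-) = -2 and v(0^+) = -5.
By Dirichlet's theorem the series converges to their average, [(-2) + (-5)]/2 = -7/2.

-7/2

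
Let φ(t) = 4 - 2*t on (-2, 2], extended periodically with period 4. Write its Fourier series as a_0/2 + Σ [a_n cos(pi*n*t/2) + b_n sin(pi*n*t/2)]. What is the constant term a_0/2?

4

a_0 = 1/2 ∫_{-2}^{2} φ(t) dt = 1/2 · (16) = 8.
So the constant term a_0/2 = 4.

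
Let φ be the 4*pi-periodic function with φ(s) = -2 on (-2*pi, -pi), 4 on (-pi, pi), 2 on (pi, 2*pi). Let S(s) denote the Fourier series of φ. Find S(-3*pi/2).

φ is continuous at s = -3*pi/2 with value -2, so the series converges to -2 there.

-2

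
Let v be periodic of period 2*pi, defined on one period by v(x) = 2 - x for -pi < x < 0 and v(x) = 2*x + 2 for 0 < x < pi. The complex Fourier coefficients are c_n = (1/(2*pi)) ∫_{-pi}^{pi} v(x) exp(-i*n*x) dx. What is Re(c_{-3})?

Since v is real-valued, Re(c_{-3}) = (1/(2*pi)) ∫_{-pi}^{pi} v(x) cos(-3*x) dx = a_{3}/2.
Split the integral at the breakpoints.
Integrating by parts (boundary term plus one more integral), an antiderivative of (2 - x) cos(-3*x) is -x*sin(3*x)/3 + 2*sin(3*x)/3 - cos(3*x)/9; evaluating from -pi to 0: ∫_{-pi}^{0} (2 - x) cos(-3*x) dx = (-1/9) - (1/9) = -2/9.
Integrating by parts (boundary term plus one more integral), an antiderivative of (2*x + 2) cos(-3*x) is 2*x*sin(3*x)/3 + 2*sin(3*x)/3 + 2*cos(3*x)/9; evaluating from 0 to pi: ∫_{0}^{pi} (2*x + 2) cos(-3*x) dx = (-2/9) - (2/9) = -4/9.
So ∫_{-pi}^{pi} v(x) cos(-3*x) dx = -2/3.
Hence Re(c_{-3}) = (1/(2*pi))·(-2/3) = -1/(3*pi).

-1/(3*pi)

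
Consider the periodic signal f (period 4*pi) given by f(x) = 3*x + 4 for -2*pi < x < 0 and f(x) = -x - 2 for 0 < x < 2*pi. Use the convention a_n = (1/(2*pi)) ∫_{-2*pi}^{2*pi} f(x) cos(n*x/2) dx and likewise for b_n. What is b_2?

b_2 = (1/(2*pi)) ∫_{-2*pi}^{2*pi} f(x) sin(x) dx.
Split the integral at the breakpoints.
Integrating by parts (boundary term plus one more integral), an antiderivative of (3*x + 4) sin(x) is -3*x*cos(x) + 3*sin(x) - 4*cos(x); evaluating from -2*pi to 0: ∫_{-2*pi}^{0} (3*x + 4) sin(x) dx = (-4) - (-4 + 6*pi) = -6*pi.
Integrating by parts (boundary term plus one more integral), an antiderivative of (-x - 2) sin(x) is x*cos(x) - sin(x) + 2*cos(x); evaluating from 0 to 2*pi: ∫_{0}^{2*pi} (-x - 2) sin(x) dx = (2 + 2*pi) - (2) = 2*pi.
Summing the pieces and multiplying by (1/(2*pi)) gives b_2 = -2.

-2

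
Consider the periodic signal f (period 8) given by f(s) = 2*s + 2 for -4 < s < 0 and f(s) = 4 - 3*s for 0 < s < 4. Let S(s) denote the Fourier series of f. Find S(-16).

3

s = -16 differs from s = 0 by -2 full period(s), and the series is 8-periodic.
At s = 0 the one-sided limits are f(0^-) = 2 and f(0^+) = 4.
By Dirichlet's theorem the series converges to their average, [(2) + (4)]/2 = 3.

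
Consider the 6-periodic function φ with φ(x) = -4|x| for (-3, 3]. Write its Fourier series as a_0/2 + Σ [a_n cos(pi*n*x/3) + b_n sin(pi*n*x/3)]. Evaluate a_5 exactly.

48/(25*pi**2)

a_5 = 1/3 ∫_{-3}^{3} φ(x) cos(5*pi*x/3) dx.
φ is even and cos(5*pi*x/3) is even, so the integrand is even and a_5 = 2/3 ∫_0^{3} φ(x) cos(5*pi*x/3) dx.
Integrating by parts (boundary term plus one more integral), an antiderivative of (-4*x) cos(5*pi*x/3) is -12*x*sin(5*pi*x/3)/(5*pi) - 36*cos(5*pi*x/3)/(25*pi**2); evaluating from 0 to 3: ∫_{0}^{3} (-4*x) cos(5*pi*x/3) dx = (36/(25*pi**2)) - (-36/(25*pi**2)) = 72/(25*pi**2).
Hence a_5 = (2/3)·(72/(25*pi**2)) = 48/(25*pi**2).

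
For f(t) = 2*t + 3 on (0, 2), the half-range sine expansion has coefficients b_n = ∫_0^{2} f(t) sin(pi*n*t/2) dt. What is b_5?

4/pi

b_5 = ∫_0^{2} (2*t + 3) sin(5*pi*t/2) dt.
Integrating by parts (boundary term plus one more integral), an antiderivative of (2*t + 3) sin(5*pi*t/2) is -4*t*cos(5*pi*t/2)/(5*pi) + 8*sin(5*pi*t/2)/(25*pi**2) - 6*cos(5*pi*t/2)/(5*pi); evaluating from 0 to 2: ∫_{0}^{2} (2*t + 3) sin(5*pi*t/2) dt = (14/(5*pi)) - (-6/(5*pi)) = 4/pi.
Hence b_5 = 4/pi.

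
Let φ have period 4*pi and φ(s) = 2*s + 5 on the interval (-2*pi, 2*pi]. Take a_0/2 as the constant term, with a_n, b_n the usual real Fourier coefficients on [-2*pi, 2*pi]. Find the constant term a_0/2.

5

a_0 = (1/(2*pi)) ∫_{-2*pi}^{2*pi} φ(s) ds = (1/(2*pi)) · (20*pi) = 10.
So the constant term a_0/2 = 5.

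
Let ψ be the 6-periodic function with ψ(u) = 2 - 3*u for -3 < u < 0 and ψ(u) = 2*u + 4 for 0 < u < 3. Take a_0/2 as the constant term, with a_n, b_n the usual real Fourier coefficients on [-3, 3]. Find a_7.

a_7 = 1/3 ∫_{-3}^{3} ψ(u) cos(7*pi*u/3) du.
Split the integral at the breakpoints.
Integrating by parts (boundary term plus one more integral), an antiderivative of (2 - 3*u) cos(7*pi*u/3) is -9*u*sin(7*pi*u/3)/(7*pi) + 6*sin(7*pi*u/3)/(7*pi) - 27*cos(7*pi*u/3)/(49*pi**2); evaluating from -3 to 0: ∫_{-3}^{0} (2 - 3*u) cos(7*pi*u/3) du = (-27/(49*pi**2)) - (27/(49*pi**2)) = -54/(49*pi**2).
Integrating by parts (boundary term plus one more integral), an antiderivative of (2*u + 4) cos(7*pi*u/3) is 6*u*sin(7*pi*u/3)/(7*pi) + 12*sin(7*pi*u/3)/(7*pi) + 18*cos(7*pi*u/3)/(49*pi**2); evaluating from 0 to 3: ∫_{0}^{3} (2*u + 4) cos(7*pi*u/3) du = (-18/(49*pi**2)) - (18/(49*pi**2)) = -36/(49*pi**2).
Summing the pieces and multiplying by (1/3) gives a_7 = -30/(49*pi**2).

-30/(49*pi**2)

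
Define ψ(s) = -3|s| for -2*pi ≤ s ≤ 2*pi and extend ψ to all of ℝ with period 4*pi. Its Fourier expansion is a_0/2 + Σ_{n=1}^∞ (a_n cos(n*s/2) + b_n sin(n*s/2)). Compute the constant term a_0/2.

a_0 = (1/(2*pi)) ∫_{-2*pi}^{2*pi} ψ(s) ds = (1/(2*pi)) · (-12*pi**2) = -6*pi.
So the constant term a_0/2 = -3*pi.

-3*pi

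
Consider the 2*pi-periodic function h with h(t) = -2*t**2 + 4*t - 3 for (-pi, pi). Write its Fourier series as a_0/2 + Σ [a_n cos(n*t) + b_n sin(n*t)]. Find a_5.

a_5 = 1/pi ∫_{-pi}^{pi} h(t) cos(5*t) dt.
Integrating by parts twice (tabular method), an antiderivative of (-2*t**2 + 4*t - 3) cos(5*t) is -2*t**2*sin(5*t)/5 + 4*t*sin(5*t)/5 - 4*t*cos(5*t)/25 - 71*sin(5*t)/125 + 4*cos(5*t)/25; evaluating from -pi to pi: ∫_{-pi}^{pi} (-2*t**2 + 4*t - 3) cos(5*t) dt = (-4/25 + 4*pi/25) - (-4*pi/25 - 4/25) = 8*pi/25.
Hence a_5 = (1/pi)·(8*pi/25) = 8/25.

8/25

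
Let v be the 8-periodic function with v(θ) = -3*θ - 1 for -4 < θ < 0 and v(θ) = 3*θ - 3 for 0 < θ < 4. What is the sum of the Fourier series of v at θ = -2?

v is continuous at θ = -2 with value 5, so the series converges to 5 there.

5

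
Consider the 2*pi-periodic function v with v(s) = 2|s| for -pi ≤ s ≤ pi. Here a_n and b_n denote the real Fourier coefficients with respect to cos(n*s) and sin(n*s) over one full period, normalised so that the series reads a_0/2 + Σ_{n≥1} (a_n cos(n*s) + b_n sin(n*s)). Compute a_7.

-8/(49*pi)

a_7 = 1/pi ∫_{-pi}^{pi} v(s) cos(7*s) ds.
v is even and cos(7*s) is even, so the integrand is even and a_7 = 2/pi ∫_0^{pi} v(s) cos(7*s) ds.
Integrating by parts (boundary term plus one more integral), an antiderivative of (2*s) cos(7*s) is 2*s*sin(7*s)/7 + 2*cos(7*s)/49; evaluating from 0 to pi: ∫_{0}^{pi} (2*s) cos(7*s) ds = (-2/49) - (2/49) = -4/49.
Hence a_7 = (2/pi)·(-4/49) = -8/(49*pi).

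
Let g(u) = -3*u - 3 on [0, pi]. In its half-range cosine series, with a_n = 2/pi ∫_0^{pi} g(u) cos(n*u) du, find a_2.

0

a_2 = 2/pi ∫_0^{pi} (-3*u - 3) cos(2*u) du.
Integrating by parts (boundary term plus one more integral), an antiderivative of (-3*u - 3) cos(2*u) is -3*u*sin(2*u)/2 - 3*sin(2*u)/2 - 3*cos(2*u)/4; evaluating from 0 to pi: ∫_{0}^{pi} (-3*u - 3) cos(2*u) du = (-3/4) - (-3/4) = 0.
Hence a_2 = (2/pi)·(0) = 0.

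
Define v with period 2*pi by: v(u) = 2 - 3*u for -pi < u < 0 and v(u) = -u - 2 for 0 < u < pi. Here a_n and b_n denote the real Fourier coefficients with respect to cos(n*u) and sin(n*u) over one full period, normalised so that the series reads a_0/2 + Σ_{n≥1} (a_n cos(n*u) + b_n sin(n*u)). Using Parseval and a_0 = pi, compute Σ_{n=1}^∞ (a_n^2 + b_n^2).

8 + 8*pi + 17*pi**2/6

Parseval: a_0^2/2 + Σ_{n≥1} (a_n^2+b_n^2) = 1/pi ∫_{-pi}^{pi} v(u)^2 du = 8 + 8*pi + 10*pi**2/3.
Subtract a_0^2/2 = pi**2/2: Σ (a_n^2+b_n^2) = 8 + 8*pi + 17*pi**2/6.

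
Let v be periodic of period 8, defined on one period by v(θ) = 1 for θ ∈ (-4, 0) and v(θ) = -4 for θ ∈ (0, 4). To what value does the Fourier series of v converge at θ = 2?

v is continuous at θ = 2 with value -4, so the series converges to -4 there.

-4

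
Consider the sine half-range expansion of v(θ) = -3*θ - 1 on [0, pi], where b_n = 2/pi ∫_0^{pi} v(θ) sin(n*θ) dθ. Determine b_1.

-6 - 4/pi

b_1 = 2/pi ∫_0^{pi} (-3*θ - 1) sin(θ) dθ.
Integrating by parts (boundary term plus one more integral), an antiderivative of (-3*θ - 1) sin(θ) is 3*θ*cos(θ) - 3*sin(θ) + cos(θ); evaluating from 0 to pi: ∫_{0}^{pi} (-3*θ - 1) sin(θ) dθ = (-3*pi - 1) - (1) = -3*pi - 2.
Hence b_1 = (2/pi)·(-3*pi - 2) = -6 - 4/pi.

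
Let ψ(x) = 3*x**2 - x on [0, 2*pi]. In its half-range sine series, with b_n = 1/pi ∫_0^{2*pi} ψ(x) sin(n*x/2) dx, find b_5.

4*(-25*pi - 24 + 150*pi**2)/(125*pi)

b_5 = 1/pi ∫_0^{2*pi} (3*x**2 - x) sin(5*x/2) dx.
Integrating by parts twice (tabular method), an antiderivative of (3*x**2 - x) sin(5*x/2) is -6*x**2*cos(5*x/2)/5 + 24*x*sin(5*x/2)/25 + 2*x*cos(5*x/2)/5 - 4*sin(5*x/2)/25 + 48*cos(5*x/2)/125; evaluating from 0 to 2*pi: ∫_{0}^{2*pi} (3*x**2 - x) sin(5*x/2) dx = (-4*pi/5 - 48/125 + 24*pi**2/5) - (48/125) = -4*pi/5 - 96/125 + 24*pi**2/5.
Hence b_5 = (1/pi)·(-4*pi/5 - 96/125 + 24*pi**2/5) = 4*(-25*pi - 24 + 150*pi**2)/(125*pi).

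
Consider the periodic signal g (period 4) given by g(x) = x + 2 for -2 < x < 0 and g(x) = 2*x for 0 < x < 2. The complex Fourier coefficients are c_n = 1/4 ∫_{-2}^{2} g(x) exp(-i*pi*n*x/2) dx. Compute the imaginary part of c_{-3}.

Since g is real-valued, Im(c_{-3}) = -1/4 ∫_{-2}^{2} g(x) sin(-3*pi*x/2) dx = b_{3}/2.
Split the integral at the breakpoints.
Integrating by parts (boundary term plus one more integral), an antiderivative of (x + 2) sin(-3*pi*x/2) is 2*x*cos(3*pi*x/2)/(3*pi) - 4*sin(3*pi*x/2)/(9*pi**2) + 4*cos(3*pi*x/2)/(3*pi); evaluating from -2 to 0: ∫_{-2}^{0} (x + 2) sin(-3*pi*x/2) dx = (4/(3*pi)) - (0) = 4/(3*pi).
Integrating by parts (boundary term plus one more integral), an antiderivative of (2*x) sin(-3*pi*x/2) is 4*x*cos(3*pi*x/2)/(3*pi) - 8*sin(3*pi*x/2)/(9*pi**2); evaluating from 0 to 2: ∫_{0}^{2} (2*x) sin(-3*pi*x/2) dx = (-8/(3*pi)) - (0) = -8/(3*pi).
So ∫_{-2}^{2} g(x) sin(-3*pi*x/2) dx = -4/(3*pi).
Hence Im(c_{-3}) = (-1/4)·(-4/(3*pi)) = 1/(3*pi).

1/(3*pi)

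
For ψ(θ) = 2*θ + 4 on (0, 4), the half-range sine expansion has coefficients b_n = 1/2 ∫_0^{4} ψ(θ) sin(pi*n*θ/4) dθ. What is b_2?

-8/pi

b_2 = 1/2 ∫_0^{4} (2*θ + 4) sin(pi*θ/2) dθ.
Integrating by parts (boundary term plus one more integral), an antiderivative of (2*θ + 4) sin(pi*θ/2) is -4*θ*cos(pi*θ/2)/pi + 8*sin(pi*θ/2)/pi**2 - 8*cos(pi*θ/2)/pi; evaluating from 0 to 4: ∫_{0}^{4} (2*θ + 4) sin(pi*θ/2) dθ = (-24/pi) - (-8/pi) = -16/pi.
Hence b_2 = (1/2)·(-16/pi) = -8/pi.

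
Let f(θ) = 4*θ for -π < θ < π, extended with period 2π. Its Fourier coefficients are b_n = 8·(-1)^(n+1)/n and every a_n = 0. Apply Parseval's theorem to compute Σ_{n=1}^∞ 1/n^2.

pi**2/6

Parseval: Σ b_n^2 = (1/π) ∫_{-π}^{π} f(θ)^2 dθ = 32*pi**2/3.
Σ b_n^2 = Σ 64/n^2, so Σ 1/n^2 = (32*pi**2/3)/64 = pi**2/6.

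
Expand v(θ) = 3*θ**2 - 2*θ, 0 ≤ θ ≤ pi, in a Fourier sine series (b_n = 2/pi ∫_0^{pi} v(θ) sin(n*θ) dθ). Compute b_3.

-4/3 - 8/(9*pi) + 2*pi

b_3 = 2/pi ∫_0^{pi} (3*θ**2 - 2*θ) sin(3*θ) dθ.
Integrating by parts twice (tabular method), an antiderivative of (3*θ**2 - 2*θ) sin(3*θ) is -θ**2*cos(3*θ) + 2*θ*sin(3*θ)/3 + 2*θ*cos(3*θ)/3 - 2*sin(3*θ)/9 + 2*cos(3*θ)/9; evaluating from 0 to pi: ∫_{0}^{pi} (3*θ**2 - 2*θ) sin(3*θ) dθ = (-2*pi/3 - 2/9 + pi**2) - (2/9) = -2*pi/3 - 4/9 + pi**2.
Hence b_3 = (2/pi)·(-2*pi/3 - 4/9 + pi**2) = -4/3 - 8/(9*pi) + 2*pi.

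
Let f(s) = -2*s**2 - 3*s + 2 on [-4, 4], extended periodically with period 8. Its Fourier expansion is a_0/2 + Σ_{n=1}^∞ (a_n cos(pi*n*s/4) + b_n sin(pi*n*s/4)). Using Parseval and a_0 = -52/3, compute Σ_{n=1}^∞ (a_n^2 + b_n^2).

12512/45

Parseval: a_0^2/2 + Σ_{n≥1} (a_n^2+b_n^2) = 1/4 ∫_{-4}^{4} f(s)^2 ds = 6424/15.
Subtract a_0^2/2 = 1352/9: Σ (a_n^2+b_n^2) = 12512/45.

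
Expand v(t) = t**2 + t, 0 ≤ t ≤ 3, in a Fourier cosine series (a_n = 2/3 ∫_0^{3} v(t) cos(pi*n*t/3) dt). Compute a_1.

a_1 = 2/3 ∫_0^{3} (t**2 + t) cos(pi*t/3) dt.
Integrating by parts twice (tabular method), an antiderivative of (t**2 + t) cos(pi*t/3) is 3*t**2*sin(pi*t/3)/pi + 3*t*sin(pi*t/3)/pi + 18*t*cos(pi*t/3)/pi**2 - 54*sin(pi*t/3)/pi**3 + 9*cos(pi*t/3)/pi**2; evaluating from 0 to 3: ∫_{0}^{3} (t**2 + t) cos(pi*t/3) dt = (-63/pi**2) - (9/pi**2) = -72/pi**2.
Hence a_1 = (2/3)·(-72/pi**2) = -48/pi**2.

-48/pi**2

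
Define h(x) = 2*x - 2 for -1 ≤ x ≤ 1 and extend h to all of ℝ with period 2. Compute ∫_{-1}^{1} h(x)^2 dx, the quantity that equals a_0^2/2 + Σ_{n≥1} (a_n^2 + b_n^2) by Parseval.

32/3

∫_{-1}^{1} h(x)^2 dx = 32/3.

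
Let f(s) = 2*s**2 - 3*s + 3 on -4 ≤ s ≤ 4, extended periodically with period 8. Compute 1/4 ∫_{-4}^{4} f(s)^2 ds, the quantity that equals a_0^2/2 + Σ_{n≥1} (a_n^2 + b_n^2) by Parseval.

1/4 ∫_{-4}^{4} f(s)^2 ds = 1/4 · (13032/5) = 3258/5.

3258/5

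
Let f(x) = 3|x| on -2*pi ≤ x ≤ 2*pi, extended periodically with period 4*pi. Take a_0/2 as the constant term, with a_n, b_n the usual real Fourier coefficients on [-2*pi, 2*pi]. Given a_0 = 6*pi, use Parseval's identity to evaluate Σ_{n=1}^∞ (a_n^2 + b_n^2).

6*pi**2

Parseval: a_0^2/2 + Σ_{n≥1} (a_n^2+b_n^2) = (1/(2*pi)) ∫_{-2*pi}^{2*pi} f(x)^2 dx = 24*pi**2.
Subtract a_0^2/2 = 18*pi**2: Σ (a_n^2+b_n^2) = 6*pi**2.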